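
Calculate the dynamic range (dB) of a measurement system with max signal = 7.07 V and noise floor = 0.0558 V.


Dynamic range = 20 * log10(Vmax / Vnoise).
DR = 20 * log10(7.07 / 0.0558)
DR = 20 * log10(126.7)
DR = 42.06 dB

42.06 dB


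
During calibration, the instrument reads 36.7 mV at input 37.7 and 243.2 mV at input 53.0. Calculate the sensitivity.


Sensitivity = (y2 - y1) / (x2 - x1).
S = (243.2 - 36.7) / (53.0 - 37.7)
S = 206.5 / 15.3
S = 13.4967 mV/unit

13.4967 mV/unit


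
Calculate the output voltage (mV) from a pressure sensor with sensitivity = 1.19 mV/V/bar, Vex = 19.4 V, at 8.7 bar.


Output = sensitivity * Vex * P.
Vout = 1.19 * 19.4 * 8.7
Vout = 23.086 * 8.7
Vout = 200.85 mV

200.85 mV


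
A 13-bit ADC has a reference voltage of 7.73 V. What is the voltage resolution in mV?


The resolution (LSB) of an ADC is Vref / 2^n.
LSB = 7.73 / 2^13
LSB = 7.73 / 8192
LSB = 0.0009436 V = 0.94360352 mV

0.94360352 mV


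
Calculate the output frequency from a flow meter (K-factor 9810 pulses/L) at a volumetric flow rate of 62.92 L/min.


Frequency = K * Q / 60 (converting L/min to L/s).
f = 9810 * 62.92 / 60
f = 617245.2 / 60
f = 10287.42 Hz

10287.42 Hz


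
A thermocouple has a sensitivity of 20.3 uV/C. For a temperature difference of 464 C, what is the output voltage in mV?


The thermocouple output V = sensitivity * dT.
V = 20.3 uV/C * 464 C
V = 9419.2 uV
V = 9.419 mV

9.419 mV


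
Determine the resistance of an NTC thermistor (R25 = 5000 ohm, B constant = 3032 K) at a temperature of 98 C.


NTC thermistor equation: Rt = R25 * exp(B * (1/T - 1/T25)).
T in Kelvin: 371.15 K, T25 = 298.15 K
1/T - 1/T25 = 1/371.15 - 1/298.15 = -0.00065969
B * (1/T - 1/T25) = 3032 * -0.00065969 = -2.0002
Rt = 5000 * exp(-2.0002) = 676.6 ohm

676.6 ohm


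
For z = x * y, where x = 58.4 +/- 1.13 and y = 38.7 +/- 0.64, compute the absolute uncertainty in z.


For a product z = x*y, the relative uncertainty is:
uz/z = sqrt((ux/x)^2 + (uy/y)^2)
Relative uncertainties: ux/x = 1.13/58.4 = 0.019349
uy/y = 0.64/38.7 = 0.016537
z = 58.4 * 38.7 = 2260.1
uz = 2260.1 * sqrt(0.019349^2 + 0.016537^2) = 57.527

57.527


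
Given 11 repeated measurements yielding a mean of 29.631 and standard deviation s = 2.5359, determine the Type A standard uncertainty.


The standard uncertainty for Type A evaluation is u = s / sqrt(n).
u = 2.5359 / sqrt(11)
u = 2.5359 / 3.3166
u = 0.7646

0.7646


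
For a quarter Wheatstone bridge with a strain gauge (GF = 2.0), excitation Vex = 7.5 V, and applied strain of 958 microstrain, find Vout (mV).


Quarter bridge output: Vout = (GF * epsilon * Vex) / 4.
Vout = (2.0 * 958e-6 * 7.5) / 4
Vout = 0.01437 / 4 V
Vout = 0.0035925 V = 3.5925 mV

3.5925 mV


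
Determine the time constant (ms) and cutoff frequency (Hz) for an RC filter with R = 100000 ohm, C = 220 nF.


Time constant: tau = R * C.
tau = 100000 * 2.20e-07 = 0.022 s
tau = 22.0 ms
Cutoff frequency: fc = 1 / (2*pi*R*C).
fc = 1 / (2*pi*0.022) = 7.23 Hz

tau = 22.0 ms, fc = 7.23 Hz


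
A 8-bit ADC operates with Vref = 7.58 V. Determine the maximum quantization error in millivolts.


The maximum quantization error is +/- LSB/2.
LSB = Vref / 2^n = 7.58 / 256 = 0.02960938 V
Max error = LSB / 2 = 0.02960938 / 2 = 0.01480469 V
Max error = 14.8047 mV

14.8047 mV


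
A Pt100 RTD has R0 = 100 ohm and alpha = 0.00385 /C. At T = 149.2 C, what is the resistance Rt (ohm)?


The RTD equation: Rt = R0 * (1 + alpha * T).
Rt = 100 * (1 + 0.00385 * 149.2)
Rt = 100 * (1 + 0.57442)
Rt = 100 * 1.57442
Rt = 157.442 ohm

157.442 ohm


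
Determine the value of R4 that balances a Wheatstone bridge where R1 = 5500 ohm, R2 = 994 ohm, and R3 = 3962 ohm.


At balance: R1*R4 = R2*R3, so R4 = R2*R3/R1.
R4 = 994 * 3962 / 5500
R4 = 3938228 / 5500
R4 = 716.04 ohm

716.04 ohm


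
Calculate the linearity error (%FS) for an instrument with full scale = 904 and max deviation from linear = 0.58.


Linearity error = (max deviation / full scale) * 100%.
Linearity = (0.58 / 904) * 100
Linearity = 0.064 %FS

0.064 %FS


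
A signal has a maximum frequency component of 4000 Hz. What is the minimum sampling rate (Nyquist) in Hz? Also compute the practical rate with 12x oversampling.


By Nyquist theorem, fs_min = 2 * fmax.
fs_min = 2 * 4000 = 8000 Hz
Practical rate = 12 * fs_min = 12 * 8000 = 96000 Hz

fs_min = 8000 Hz, fs_practical = 96000 Hz


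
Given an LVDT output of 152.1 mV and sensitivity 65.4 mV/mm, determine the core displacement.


Displacement = Vout / sensitivity.
d = 152.1 / 65.4
d = 2.326 mm

2.326 mm


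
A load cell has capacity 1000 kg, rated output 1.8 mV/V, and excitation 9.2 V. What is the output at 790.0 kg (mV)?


Vout = rated_output * Vex * (load / capacity).
Vout = 1.8 * 9.2 * (790.0 / 1000)
Vout = 1.8 * 9.2 * 0.79
Vout = 13.082 mV

13.082 mV


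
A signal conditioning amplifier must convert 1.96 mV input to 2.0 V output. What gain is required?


Gain = Vout / Vin (converting to same units).
G = 2.0 V / 1.96 mV
G = 2000.0 mV / 1.96 mV
G = 1020.41

1020.41


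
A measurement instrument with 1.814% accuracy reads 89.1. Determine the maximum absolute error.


Absolute error = (accuracy% / 100) * reading.
Error = (1.814 / 100) * 89.1
Error = 0.01814 * 89.1
Error = 1.6163

1.6163


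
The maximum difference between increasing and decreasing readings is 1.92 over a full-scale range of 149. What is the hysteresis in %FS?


Hysteresis = (max difference / full scale) * 100%.
H = (1.92 / 149) * 100
H = 1.289 %FS

1.289 %FS


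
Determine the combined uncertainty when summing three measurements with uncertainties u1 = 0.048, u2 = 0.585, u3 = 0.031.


For a sum of independent quantities, uc = sqrt(u1^2 + u2^2 + u3^2).
uc = sqrt(0.048^2 + 0.585^2 + 0.031^2)
uc = sqrt(0.002304 + 0.342225 + 0.000961)
uc = 0.5878

0.5878


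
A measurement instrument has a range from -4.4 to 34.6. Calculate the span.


Span = upper range - lower range.
Span = 34.6 - (-4.4)
Span = 39.0

39.0


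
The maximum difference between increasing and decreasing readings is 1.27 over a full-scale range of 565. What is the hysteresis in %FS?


Hysteresis = (max difference / full scale) * 100%.
H = (1.27 / 565) * 100
H = 0.225 %FS

0.225 %FS


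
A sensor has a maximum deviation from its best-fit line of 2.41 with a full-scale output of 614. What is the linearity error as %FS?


Linearity error = (max deviation / full scale) * 100%.
Linearity = (2.41 / 614) * 100
Linearity = 0.393 %FS

0.393 %FS


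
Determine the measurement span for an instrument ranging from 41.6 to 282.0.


Span = upper range - lower range.
Span = 282.0 - (41.6)
Span = 240.4

240.4


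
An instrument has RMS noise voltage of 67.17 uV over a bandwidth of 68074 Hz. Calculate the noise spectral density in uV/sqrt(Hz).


Noise spectral density = Vrms / sqrt(BW).
NSD = 67.17 / sqrt(68074)
NSD = 67.17 / 260.9099
NSD = 0.2574 uV/sqrt(Hz)

0.2574 uV/sqrt(Hz)


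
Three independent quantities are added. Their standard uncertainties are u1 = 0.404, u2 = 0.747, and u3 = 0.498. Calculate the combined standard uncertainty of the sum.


For a sum of independent quantities, uc = sqrt(u1^2 + u2^2 + u3^2).
uc = sqrt(0.404^2 + 0.747^2 + 0.498^2)
uc = sqrt(0.163216 + 0.558009 + 0.248004)
uc = 0.9845

0.9845


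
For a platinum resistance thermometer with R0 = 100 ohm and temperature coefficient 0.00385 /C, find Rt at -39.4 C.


The RTD equation: Rt = R0 * (1 + alpha * T).
Rt = 100 * (1 + 0.00385 * -39.4)
Rt = 100 * (1 + -0.15169)
Rt = 100 * 0.84831
Rt = 84.831 ohm

84.831 ohm


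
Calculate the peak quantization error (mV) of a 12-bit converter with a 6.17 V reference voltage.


The maximum quantization error is +/- LSB/2.
LSB = Vref / 2^n = 6.17 / 4096 = 0.00150635 V
Max error = LSB / 2 = 0.00150635 / 2 = 0.00075317 V
Max error = 0.7532 mV

0.7532 mV


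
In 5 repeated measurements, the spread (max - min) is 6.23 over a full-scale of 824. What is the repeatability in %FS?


Repeatability = (spread / full scale) * 100%.
R = (6.23 / 824) * 100
R = 0.756 %FS

0.756 %FS


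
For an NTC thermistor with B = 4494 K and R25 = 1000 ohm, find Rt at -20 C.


NTC thermistor equation: Rt = R25 * exp(B * (1/T - 1/T25)).
T in Kelvin: 253.15 K, T25 = 298.15 K
1/T - 1/T25 = 1/253.15 - 1/298.15 = 0.00059621
B * (1/T - 1/T25) = 4494 * 0.00059621 = 2.6794
Rt = 1000 * exp(2.6794) = 14575.9 ohm

14575.9 ohm


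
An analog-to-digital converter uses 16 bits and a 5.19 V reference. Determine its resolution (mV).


The resolution (LSB) of an ADC is Vref / 2^n.
LSB = 5.19 / 2^16
LSB = 5.19 / 65536
LSB = 7.919e-05 V = 0.07919312 mV

0.07919312 mV


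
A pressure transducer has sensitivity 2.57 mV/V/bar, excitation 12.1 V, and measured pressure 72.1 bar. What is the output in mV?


Output = sensitivity * Vex * P.
Vout = 2.57 * 12.1 * 72.1
Vout = 31.097 * 72.1
Vout = 2242.09 mV

2242.09 mV


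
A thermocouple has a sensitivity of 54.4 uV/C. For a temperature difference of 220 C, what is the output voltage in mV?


The thermocouple output V = sensitivity * dT.
V = 54.4 uV/C * 220 C
V = 11968.0 uV
V = 11.968 mV

11.968 mV


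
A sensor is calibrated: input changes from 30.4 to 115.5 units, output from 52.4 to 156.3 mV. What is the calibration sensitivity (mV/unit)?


Sensitivity = (y2 - y1) / (x2 - x1).
S = (156.3 - 52.4) / (115.5 - 30.4)
S = 103.9 / 85.1
S = 1.2209 mV/unit

1.2209 mV/unit


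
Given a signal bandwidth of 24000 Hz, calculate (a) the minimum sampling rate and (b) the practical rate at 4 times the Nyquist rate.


By Nyquist theorem, fs_min = 2 * fmax.
fs_min = 2 * 24000 = 48000 Hz
Practical rate = 4 * fs_min = 4 * 48000 = 192000 Hz

fs_min = 48000 Hz, fs_practical = 192000 Hz


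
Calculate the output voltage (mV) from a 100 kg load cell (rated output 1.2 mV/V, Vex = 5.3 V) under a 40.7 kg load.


Vout = rated_output * Vex * (load / capacity).
Vout = 1.2 * 5.3 * (40.7 / 100)
Vout = 1.2 * 5.3 * 0.407
Vout = 2.589 mV

2.589 mV


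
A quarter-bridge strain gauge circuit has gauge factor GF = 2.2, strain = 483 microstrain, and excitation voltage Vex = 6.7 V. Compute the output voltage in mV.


Quarter bridge output: Vout = (GF * epsilon * Vex) / 4.
Vout = (2.2 * 483e-6 * 6.7) / 4
Vout = 0.00711942 / 4 V
Vout = 0.00177986 V = 1.7799 mV

1.7799 mV


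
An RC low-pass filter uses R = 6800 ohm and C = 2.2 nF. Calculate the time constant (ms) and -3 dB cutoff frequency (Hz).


Time constant: tau = R * C.
tau = 6800 * 2.20e-09 = 1.496e-05 s
tau = 0.015 ms
Cutoff frequency: fc = 1 / (2*pi*R*C).
fc = 1 / (2*pi*1.496e-05) = 10638.7 Hz

tau = 0.015 ms, fc = 10638.7 Hz


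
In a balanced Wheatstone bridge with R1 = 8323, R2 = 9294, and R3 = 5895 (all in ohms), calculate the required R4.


At balance: R1*R4 = R2*R3, so R4 = R2*R3/R1.
R4 = 9294 * 5895 / 8323
R4 = 54788130 / 8323
R4 = 6582.74 ohm

6582.74 ohm


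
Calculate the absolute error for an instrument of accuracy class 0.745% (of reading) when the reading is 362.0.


Absolute error = (accuracy% / 100) * reading.
Error = (0.745 / 100) * 362.0
Error = 0.00745 * 362.0
Error = 2.6969

2.6969


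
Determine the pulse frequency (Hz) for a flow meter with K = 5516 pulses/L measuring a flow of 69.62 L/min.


Frequency = K * Q / 60 (converting L/min to L/s).
f = 5516 * 69.62 / 60
f = 384023.92 / 60
f = 6400.4 Hz

6400.4 Hz


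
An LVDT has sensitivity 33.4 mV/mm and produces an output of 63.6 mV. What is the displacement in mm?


Displacement = Vout / sensitivity.
d = 63.6 / 33.4
d = 1.904 mm

1.904 mm


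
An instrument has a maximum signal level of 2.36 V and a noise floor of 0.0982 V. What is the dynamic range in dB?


Dynamic range = 20 * log10(Vmax / Vnoise).
DR = 20 * log10(2.36 / 0.0982)
DR = 20 * log10(24.03)
DR = 27.62 dB

27.62 dB


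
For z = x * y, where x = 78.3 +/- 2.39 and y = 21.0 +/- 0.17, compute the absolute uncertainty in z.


For a product z = x*y, the relative uncertainty is:
uz/z = sqrt((ux/x)^2 + (uy/y)^2)
Relative uncertainties: ux/x = 2.39/78.3 = 0.030524
uy/y = 0.17/21.0 = 0.008095
z = 78.3 * 21.0 = 1644.3
uz = 1644.3 * sqrt(0.030524^2 + 0.008095^2) = 51.925

51.925


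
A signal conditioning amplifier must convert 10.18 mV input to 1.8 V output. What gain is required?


Gain = Vout / Vin (converting to same units).
G = 1.8 V / 10.18 mV
G = 1800.0 mV / 10.18 mV
G = 176.82

176.82


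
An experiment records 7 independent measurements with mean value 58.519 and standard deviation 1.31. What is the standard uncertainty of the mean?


The standard uncertainty for Type A evaluation is u = s / sqrt(n).
u = 1.31 / sqrt(7)
u = 1.31 / 2.6458
u = 0.4951

0.4951


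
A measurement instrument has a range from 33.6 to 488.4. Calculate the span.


Span = upper range - lower range.
Span = 488.4 - (33.6)
Span = 454.8

454.8


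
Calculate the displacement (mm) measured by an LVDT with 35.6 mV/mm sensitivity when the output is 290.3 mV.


Displacement = Vout / sensitivity.
d = 290.3 / 35.6
d = 8.154 mm

8.154 mm


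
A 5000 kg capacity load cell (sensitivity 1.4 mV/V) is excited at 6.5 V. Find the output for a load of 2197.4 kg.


Vout = rated_output * Vex * (load / capacity).
Vout = 1.4 * 6.5 * (2197.4 / 5000)
Vout = 1.4 * 6.5 * 0.43948
Vout = 3.999 mV

3.999 mV


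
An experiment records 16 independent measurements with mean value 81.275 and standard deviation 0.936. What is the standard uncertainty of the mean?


The standard uncertainty for Type A evaluation is u = s / sqrt(n).
u = 0.936 / sqrt(16)
u = 0.936 / 4.0
u = 0.234

0.234


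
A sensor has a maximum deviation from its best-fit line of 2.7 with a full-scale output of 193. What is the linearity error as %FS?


Linearity error = (max deviation / full scale) * 100%.
Linearity = (2.7 / 193) * 100
Linearity = 1.399 %FS

1.399 %FS


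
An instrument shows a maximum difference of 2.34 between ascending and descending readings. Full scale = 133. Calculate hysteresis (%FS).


Hysteresis = (max difference / full scale) * 100%.
H = (2.34 / 133) * 100
H = 1.759 %FS

1.759 %FS


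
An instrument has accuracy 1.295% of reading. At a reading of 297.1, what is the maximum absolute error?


Absolute error = (accuracy% / 100) * reading.
Error = (1.295 / 100) * 297.1
Error = 0.01295 * 297.1
Error = 3.8474

3.8474


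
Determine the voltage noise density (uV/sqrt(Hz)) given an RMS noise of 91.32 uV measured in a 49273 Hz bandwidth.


Noise spectral density = Vrms / sqrt(BW).
NSD = 91.32 / sqrt(49273)
NSD = 91.32 / 221.9752
NSD = 0.4114 uV/sqrt(Hz)

0.4114 uV/sqrt(Hz)


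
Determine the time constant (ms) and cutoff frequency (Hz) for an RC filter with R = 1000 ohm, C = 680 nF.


Time constant: tau = R * C.
tau = 1000 * 6.80e-07 = 0.00068 s
tau = 0.68 ms
Cutoff frequency: fc = 1 / (2*pi*R*C).
fc = 1 / (2*pi*0.00068) = 234.05 Hz

tau = 0.68 ms, fc = 234.05 Hz


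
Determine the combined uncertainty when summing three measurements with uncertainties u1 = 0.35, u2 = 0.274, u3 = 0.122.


For a sum of independent quantities, uc = sqrt(u1^2 + u2^2 + u3^2).
uc = sqrt(0.35^2 + 0.274^2 + 0.122^2)
uc = sqrt(0.1225 + 0.075076 + 0.014884)
uc = 0.4609

0.4609


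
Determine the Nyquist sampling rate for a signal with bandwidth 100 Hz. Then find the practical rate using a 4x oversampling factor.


By Nyquist theorem, fs_min = 2 * fmax.
fs_min = 2 * 100 = 200 Hz
Practical rate = 4 * fs_min = 4 * 200 = 800 Hz

fs_min = 200 Hz, fs_practical = 800 Hz


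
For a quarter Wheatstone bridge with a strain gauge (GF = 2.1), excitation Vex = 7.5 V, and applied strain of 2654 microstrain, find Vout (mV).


Quarter bridge output: Vout = (GF * epsilon * Vex) / 4.
Vout = (2.1 * 2654e-6 * 7.5) / 4
Vout = 0.0418005 / 4 V
Vout = 0.01045012 V = 10.4501 mV

10.4501 mV


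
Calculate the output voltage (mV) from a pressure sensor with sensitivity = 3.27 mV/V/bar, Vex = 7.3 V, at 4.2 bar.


Output = sensitivity * Vex * P.
Vout = 3.27 * 7.3 * 4.2
Vout = 23.871 * 4.2
Vout = 100.26 mV

100.26 mV


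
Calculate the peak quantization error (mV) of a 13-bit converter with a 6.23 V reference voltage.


The maximum quantization error is +/- LSB/2.
LSB = Vref / 2^n = 6.23 / 8192 = 0.0007605 V
Max error = LSB / 2 = 0.0007605 / 2 = 0.00038025 V
Max error = 0.3802 mV

0.3802 mV


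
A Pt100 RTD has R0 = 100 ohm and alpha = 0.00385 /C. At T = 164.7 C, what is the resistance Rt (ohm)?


The RTD equation: Rt = R0 * (1 + alpha * T).
Rt = 100 * (1 + 0.00385 * 164.7)
Rt = 100 * (1 + 0.634095)
Rt = 100 * 1.634095
Rt = 163.409 ohm

163.409 ohm


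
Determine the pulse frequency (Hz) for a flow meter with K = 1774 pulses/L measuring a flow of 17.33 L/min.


Frequency = K * Q / 60 (converting L/min to L/s).
f = 1774 * 17.33 / 60
f = 30743.42 / 60
f = 512.39 Hz

512.39 Hz


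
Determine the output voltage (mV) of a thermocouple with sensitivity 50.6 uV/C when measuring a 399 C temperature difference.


The thermocouple output V = sensitivity * dT.
V = 50.6 uV/C * 399 C
V = 20189.4 uV
V = 20.189 mV

20.189 mV


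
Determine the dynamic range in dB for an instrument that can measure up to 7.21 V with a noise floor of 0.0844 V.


Dynamic range = 20 * log10(Vmax / Vnoise).
DR = 20 * log10(7.21 / 0.0844)
DR = 20 * log10(85.43)
DR = 38.63 dB

38.63 dB


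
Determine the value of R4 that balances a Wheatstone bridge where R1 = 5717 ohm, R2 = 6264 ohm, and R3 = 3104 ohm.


At balance: R1*R4 = R2*R3, so R4 = R2*R3/R1.
R4 = 6264 * 3104 / 5717
R4 = 19443456 / 5717
R4 = 3400.99 ohm

3400.99 ohm


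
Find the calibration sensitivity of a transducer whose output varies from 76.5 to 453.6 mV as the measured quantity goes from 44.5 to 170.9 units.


Sensitivity = (y2 - y1) / (x2 - x1).
S = (453.6 - 76.5) / (170.9 - 44.5)
S = 377.1 / 126.4
S = 2.9834 mV/unit

2.9834 mV/unit


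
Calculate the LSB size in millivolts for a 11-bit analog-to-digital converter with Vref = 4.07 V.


The resolution (LSB) of an ADC is Vref / 2^n.
LSB = 4.07 / 2^11
LSB = 4.07 / 2048
LSB = 0.0019873 V = 1.98730469 mV

1.98730469 mV


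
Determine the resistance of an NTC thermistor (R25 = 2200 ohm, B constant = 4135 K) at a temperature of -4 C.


NTC thermistor equation: Rt = R25 * exp(B * (1/T - 1/T25)).
T in Kelvin: 269.15 K, T25 = 298.15 K
1/T - 1/T25 = 1/269.15 - 1/298.15 = 0.00036138
B * (1/T - 1/T25) = 4135 * 0.00036138 = 1.4943
Rt = 2200 * exp(1.4943) = 9803.9 ohm

9803.9 ohm


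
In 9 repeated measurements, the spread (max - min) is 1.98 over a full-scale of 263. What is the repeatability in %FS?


Repeatability = (spread / full scale) * 100%.
R = (1.98 / 263) * 100
R = 0.753 %FS

0.753 %FS


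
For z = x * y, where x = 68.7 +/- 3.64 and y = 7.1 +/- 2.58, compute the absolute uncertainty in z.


For a product z = x*y, the relative uncertainty is:
uz/z = sqrt((ux/x)^2 + (uy/y)^2)
Relative uncertainties: ux/x = 3.64/68.7 = 0.052984
uy/y = 2.58/7.1 = 0.36338
z = 68.7 * 7.1 = 487.8
uz = 487.8 * sqrt(0.052984^2 + 0.36338^2) = 179.12

179.12


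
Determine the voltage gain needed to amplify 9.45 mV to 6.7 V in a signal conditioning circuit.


Gain = Vout / Vin (converting to same units).
G = 6.7 V / 9.45 mV
G = 6700.0 mV / 9.45 mV
G = 708.99

708.99


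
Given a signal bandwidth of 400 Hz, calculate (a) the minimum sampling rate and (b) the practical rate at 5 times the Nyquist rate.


By Nyquist theorem, fs_min = 2 * fmax.
fs_min = 2 * 400 = 800 Hz
Practical rate = 5 * fs_min = 5 * 800 = 4000 Hz

fs_min = 800 Hz, fs_practical = 4000 Hz


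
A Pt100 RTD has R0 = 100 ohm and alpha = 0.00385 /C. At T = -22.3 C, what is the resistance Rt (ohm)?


The RTD equation: Rt = R0 * (1 + alpha * T).
Rt = 100 * (1 + 0.00385 * -22.3)
Rt = 100 * (1 + -0.085855)
Rt = 100 * 0.914145
Rt = 91.415 ohm

91.415 ohm


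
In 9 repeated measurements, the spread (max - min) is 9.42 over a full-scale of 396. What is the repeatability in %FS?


Repeatability = (spread / full scale) * 100%.
R = (9.42 / 396) * 100
R = 2.379 %FS

2.379 %FS


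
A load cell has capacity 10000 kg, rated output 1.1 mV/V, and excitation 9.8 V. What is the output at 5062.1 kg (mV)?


Vout = rated_output * Vex * (load / capacity).
Vout = 1.1 * 9.8 * (5062.1 / 10000)
Vout = 1.1 * 9.8 * 0.50621
Vout = 5.457 mV

5.457 mV


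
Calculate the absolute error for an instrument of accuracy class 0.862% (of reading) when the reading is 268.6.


Absolute error = (accuracy% / 100) * reading.
Error = (0.862 / 100) * 268.6
Error = 0.00862 * 268.6
Error = 2.3153

2.3153


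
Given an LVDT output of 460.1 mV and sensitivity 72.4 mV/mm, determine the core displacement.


Displacement = Vout / sensitivity.
d = 460.1 / 72.4
d = 6.355 mm

6.355 mm


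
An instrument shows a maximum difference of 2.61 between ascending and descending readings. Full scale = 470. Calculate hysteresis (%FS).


Hysteresis = (max difference / full scale) * 100%.
H = (2.61 / 470) * 100
H = 0.555 %FS

0.555 %FS


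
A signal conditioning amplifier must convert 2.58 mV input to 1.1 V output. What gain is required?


Gain = Vout / Vin (converting to same units).
G = 1.1 V / 2.58 mV
G = 1100.0 mV / 2.58 mV
G = 426.36

426.36


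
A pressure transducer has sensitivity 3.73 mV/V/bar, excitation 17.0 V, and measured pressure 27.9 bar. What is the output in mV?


Output = sensitivity * Vex * P.
Vout = 3.73 * 17.0 * 27.9
Vout = 63.41 * 27.9
Vout = 1769.14 mV

1769.14 mV


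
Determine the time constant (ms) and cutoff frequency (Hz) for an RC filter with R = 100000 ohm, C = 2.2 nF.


Time constant: tau = R * C.
tau = 100000 * 2.20e-09 = 0.00022 s
tau = 0.22 ms
Cutoff frequency: fc = 1 / (2*pi*R*C).
fc = 1 / (2*pi*0.00022) = 723.43 Hz

tau = 0.22 ms, fc = 723.43 Hz


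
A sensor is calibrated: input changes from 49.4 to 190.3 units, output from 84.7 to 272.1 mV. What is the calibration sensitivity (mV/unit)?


Sensitivity = (y2 - y1) / (x2 - x1).
S = (272.1 - 84.7) / (190.3 - 49.4)
S = 187.4 / 140.9
S = 1.33 mV/unit

1.33 mV/unit


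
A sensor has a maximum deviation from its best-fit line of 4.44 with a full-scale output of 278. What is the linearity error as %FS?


Linearity error = (max deviation / full scale) * 100%.
Linearity = (4.44 / 278) * 100
Linearity = 1.597 %FS

1.597 %FS


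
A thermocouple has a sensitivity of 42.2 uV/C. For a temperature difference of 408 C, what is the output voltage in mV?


The thermocouple output V = sensitivity * dT.
V = 42.2 uV/C * 408 C
V = 17217.6 uV
V = 17.218 mV

17.218 mV


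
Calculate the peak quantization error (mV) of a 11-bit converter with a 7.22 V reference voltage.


The maximum quantization error is +/- LSB/2.
LSB = Vref / 2^n = 7.22 / 2048 = 0.00352539 V
Max error = LSB / 2 = 0.00352539 / 2 = 0.0017627 V
Max error = 1.7627 mV

1.7627 mV


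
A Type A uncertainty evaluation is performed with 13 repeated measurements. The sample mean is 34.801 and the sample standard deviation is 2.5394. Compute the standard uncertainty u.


The standard uncertainty for Type A evaluation is u = s / sqrt(n).
u = 2.5394 / sqrt(13)
u = 2.5394 / 3.6056
u = 0.7043

0.7043


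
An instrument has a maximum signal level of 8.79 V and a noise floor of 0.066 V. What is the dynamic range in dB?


Dynamic range = 20 * log10(Vmax / Vnoise).
DR = 20 * log10(8.79 / 0.066)
DR = 20 * log10(133.18)
DR = 42.49 dB

42.49 dB


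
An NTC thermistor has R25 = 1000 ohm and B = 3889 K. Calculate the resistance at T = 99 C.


NTC thermistor equation: Rt = R25 * exp(B * (1/T - 1/T25)).
T in Kelvin: 372.15 K, T25 = 298.15 K
1/T - 1/T25 = 1/372.15 - 1/298.15 = -0.00066693
B * (1/T - 1/T25) = 3889 * -0.00066693 = -2.5937
Rt = 1000 * exp(-2.5937) = 74.7 ohm

74.7 ohm


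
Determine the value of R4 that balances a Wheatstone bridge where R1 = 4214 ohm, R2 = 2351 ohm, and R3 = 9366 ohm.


At balance: R1*R4 = R2*R3, so R4 = R2*R3/R1.
R4 = 2351 * 9366 / 4214
R4 = 22019466 / 4214
R4 = 5225.31 ohm

5225.31 ohm


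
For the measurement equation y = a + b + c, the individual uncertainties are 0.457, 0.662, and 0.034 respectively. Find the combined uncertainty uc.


For a sum of independent quantities, uc = sqrt(u1^2 + u2^2 + u3^2).
uc = sqrt(0.457^2 + 0.662^2 + 0.034^2)
uc = sqrt(0.208849 + 0.438244 + 0.001156)
uc = 0.8051

0.8051


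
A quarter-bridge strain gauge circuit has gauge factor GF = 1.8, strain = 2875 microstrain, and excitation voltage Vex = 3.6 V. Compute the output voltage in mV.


Quarter bridge output: Vout = (GF * epsilon * Vex) / 4.
Vout = (1.8 * 2875e-6 * 3.6) / 4
Vout = 0.01863 / 4 V
Vout = 0.0046575 V = 4.6575 mV

4.6575 mV


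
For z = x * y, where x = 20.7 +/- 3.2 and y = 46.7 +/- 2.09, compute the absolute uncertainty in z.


For a product z = x*y, the relative uncertainty is:
uz/z = sqrt((ux/x)^2 + (uy/y)^2)
Relative uncertainties: ux/x = 3.2/20.7 = 0.154589
uy/y = 2.09/46.7 = 0.044754
z = 20.7 * 46.7 = 966.7
uz = 966.7 * sqrt(0.154589^2 + 0.044754^2) = 155.576

155.576


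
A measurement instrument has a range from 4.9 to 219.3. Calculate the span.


Span = upper range - lower range.
Span = 219.3 - (4.9)
Span = 214.4

214.4


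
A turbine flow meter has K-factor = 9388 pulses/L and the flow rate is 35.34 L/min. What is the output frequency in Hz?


Frequency = K * Q / 60 (converting L/min to L/s).
f = 9388 * 35.34 / 60
f = 331771.92 / 60
f = 5529.53 Hz

5529.53 Hz


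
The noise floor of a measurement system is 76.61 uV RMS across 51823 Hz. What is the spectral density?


Noise spectral density = Vrms / sqrt(BW).
NSD = 76.61 / sqrt(51823)
NSD = 76.61 / 227.6467
NSD = 0.3365 uV/sqrt(Hz)

0.3365 uV/sqrt(Hz)


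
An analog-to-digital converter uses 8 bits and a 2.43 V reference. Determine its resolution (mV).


The resolution (LSB) of an ADC is Vref / 2^n.
LSB = 2.43 / 2^8
LSB = 2.43 / 256
LSB = 0.00949219 V = 9.4921875 mV

9.4921875 mV


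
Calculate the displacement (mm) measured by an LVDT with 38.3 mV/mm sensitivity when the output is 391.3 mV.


Displacement = Vout / sensitivity.
d = 391.3 / 38.3
d = 10.217 mm

10.217 mm


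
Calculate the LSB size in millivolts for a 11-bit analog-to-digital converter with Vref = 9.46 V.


The resolution (LSB) of an ADC is Vref / 2^n.
LSB = 9.46 / 2^11
LSB = 9.46 / 2048
LSB = 0.00461914 V = 4.61914062 mV

4.61914062 mV


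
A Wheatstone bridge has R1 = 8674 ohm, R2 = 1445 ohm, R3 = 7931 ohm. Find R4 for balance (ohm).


At balance: R1*R4 = R2*R3, so R4 = R2*R3/R1.
R4 = 1445 * 7931 / 8674
R4 = 11460295 / 8674
R4 = 1321.22 ohm

1321.22 ohm


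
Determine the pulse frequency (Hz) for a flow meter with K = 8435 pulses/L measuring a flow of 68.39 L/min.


Frequency = K * Q / 60 (converting L/min to L/s).
f = 8435 * 68.39 / 60
f = 576869.65 / 60
f = 9614.49 Hz

9614.49 Hz


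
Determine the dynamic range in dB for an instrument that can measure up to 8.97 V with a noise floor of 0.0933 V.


Dynamic range = 20 * log10(Vmax / Vnoise).
DR = 20 * log10(8.97 / 0.0933)
DR = 20 * log10(96.14)
DR = 39.66 dB

39.66 dB


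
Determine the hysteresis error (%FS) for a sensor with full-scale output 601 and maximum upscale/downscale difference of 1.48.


Hysteresis = (max difference / full scale) * 100%.
H = (1.48 / 601) * 100
H = 0.246 %FS

0.246 %FS


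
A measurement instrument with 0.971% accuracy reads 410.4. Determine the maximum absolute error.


Absolute error = (accuracy% / 100) * reading.
Error = (0.971 / 100) * 410.4
Error = 0.00971 * 410.4
Error = 3.985

3.985


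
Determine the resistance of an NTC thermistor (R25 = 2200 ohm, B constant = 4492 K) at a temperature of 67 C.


NTC thermistor equation: Rt = R25 * exp(B * (1/T - 1/T25)).
T in Kelvin: 340.15 K, T25 = 298.15 K
1/T - 1/T25 = 1/340.15 - 1/298.15 = -0.00041414
B * (1/T - 1/T25) = 4492 * -0.00041414 = -1.8603
Rt = 2200 * exp(-1.8603) = 342.4 ohm

342.4 ohm


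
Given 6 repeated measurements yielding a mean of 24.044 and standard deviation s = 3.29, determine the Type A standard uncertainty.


The standard uncertainty for Type A evaluation is u = s / sqrt(n).
u = 3.29 / sqrt(6)
u = 3.29 / 2.4495
u = 1.3431

1.3431


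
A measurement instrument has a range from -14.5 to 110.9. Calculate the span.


Span = upper range - lower range.
Span = 110.9 - (-14.5)
Span = 125.4

125.4


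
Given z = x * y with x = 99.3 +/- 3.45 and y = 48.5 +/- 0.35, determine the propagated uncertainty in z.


For a product z = x*y, the relative uncertainty is:
uz/z = sqrt((ux/x)^2 + (uy/y)^2)
Relative uncertainties: ux/x = 3.45/99.3 = 0.034743
uy/y = 0.35/48.5 = 0.007216
z = 99.3 * 48.5 = 4816.1
uz = 4816.1 * sqrt(0.034743^2 + 0.007216^2) = 170.896

170.896


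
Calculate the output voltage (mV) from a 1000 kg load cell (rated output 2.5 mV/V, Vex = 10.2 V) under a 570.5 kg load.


Vout = rated_output * Vex * (load / capacity).
Vout = 2.5 * 10.2 * (570.5 / 1000)
Vout = 2.5 * 10.2 * 0.5705
Vout = 14.548 mV

14.548 mV


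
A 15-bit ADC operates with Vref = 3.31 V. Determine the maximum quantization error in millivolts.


The maximum quantization error is +/- LSB/2.
LSB = Vref / 2^n = 3.31 / 32768 = 0.00010101 V
Max error = LSB / 2 = 0.00010101 / 2 = 5.051e-05 V
Max error = 0.0505 mV

0.0505 mV


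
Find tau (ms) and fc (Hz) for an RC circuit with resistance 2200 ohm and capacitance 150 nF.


Time constant: tau = R * C.
tau = 2200 * 1.50e-07 = 0.00033 s
tau = 0.33 ms
Cutoff frequency: fc = 1 / (2*pi*R*C).
fc = 1 / (2*pi*0.00033) = 482.29 Hz

tau = 0.33 ms, fc = 482.29 Hz


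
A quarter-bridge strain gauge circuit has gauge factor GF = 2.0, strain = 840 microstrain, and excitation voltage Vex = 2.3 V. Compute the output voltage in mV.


Quarter bridge output: Vout = (GF * epsilon * Vex) / 4.
Vout = (2.0 * 840e-6 * 2.3) / 4
Vout = 0.003864 / 4 V
Vout = 0.000966 V = 0.966 mV

0.966 mV


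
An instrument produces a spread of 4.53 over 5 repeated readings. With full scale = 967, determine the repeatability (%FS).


Repeatability = (spread / full scale) * 100%.
R = (4.53 / 967) * 100
R = 0.468 %FS

0.468 %FS


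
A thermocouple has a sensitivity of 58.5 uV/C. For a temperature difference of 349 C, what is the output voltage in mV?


The thermocouple output V = sensitivity * dT.
V = 58.5 uV/C * 349 C
V = 20416.5 uV
V = 20.416 mV

20.416 mV


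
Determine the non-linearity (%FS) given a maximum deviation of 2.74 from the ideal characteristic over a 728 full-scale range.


Linearity error = (max deviation / full scale) * 100%.
Linearity = (2.74 / 728) * 100
Linearity = 0.376 %FS

0.376 %FS


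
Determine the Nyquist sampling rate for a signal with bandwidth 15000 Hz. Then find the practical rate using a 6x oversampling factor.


By Nyquist theorem, fs_min = 2 * fmax.
fs_min = 2 * 15000 = 30000 Hz
Practical rate = 6 * fs_min = 6 * 30000 = 180000 Hz

fs_min = 30000 Hz, fs_practical = 180000 Hz


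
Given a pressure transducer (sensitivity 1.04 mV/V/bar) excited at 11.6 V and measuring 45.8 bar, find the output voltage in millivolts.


Output = sensitivity * Vex * P.
Vout = 1.04 * 11.6 * 45.8
Vout = 12.064 * 45.8
Vout = 552.53 mV

552.53 mV


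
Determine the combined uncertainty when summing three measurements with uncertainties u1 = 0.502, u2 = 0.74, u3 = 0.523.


For a sum of independent quantities, uc = sqrt(u1^2 + u2^2 + u3^2).
uc = sqrt(0.502^2 + 0.74^2 + 0.523^2)
uc = sqrt(0.252004 + 0.5476 + 0.273529)
uc = 1.0359

1.0359


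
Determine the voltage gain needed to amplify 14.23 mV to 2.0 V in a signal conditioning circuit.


Gain = Vout / Vin (converting to same units).
G = 2.0 V / 14.23 mV
G = 2000.0 mV / 14.23 mV
G = 140.55

140.55


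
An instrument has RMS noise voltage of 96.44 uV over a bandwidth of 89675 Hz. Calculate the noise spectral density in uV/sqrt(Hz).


Noise spectral density = Vrms / sqrt(BW).
NSD = 96.44 / sqrt(89675)
NSD = 96.44 / 299.4578
NSD = 0.322 uV/sqrt(Hz)

0.322 uV/sqrt(Hz)


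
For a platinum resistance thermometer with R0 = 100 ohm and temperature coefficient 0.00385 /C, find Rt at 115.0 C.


The RTD equation: Rt = R0 * (1 + alpha * T).
Rt = 100 * (1 + 0.00385 * 115.0)
Rt = 100 * (1 + 0.44275)
Rt = 100 * 1.44275
Rt = 144.275 ohm

144.275 ohm


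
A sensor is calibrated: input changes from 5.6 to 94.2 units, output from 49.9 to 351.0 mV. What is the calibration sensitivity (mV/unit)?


Sensitivity = (y2 - y1) / (x2 - x1).
S = (351.0 - 49.9) / (94.2 - 5.6)
S = 301.1 / 88.6
S = 3.3984 mV/unit

3.3984 mV/unit


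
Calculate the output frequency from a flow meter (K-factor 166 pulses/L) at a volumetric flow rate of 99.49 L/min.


Frequency = K * Q / 60 (converting L/min to L/s).
f = 166 * 99.49 / 60
f = 16515.34 / 60
f = 275.26 Hz

275.26 Hz


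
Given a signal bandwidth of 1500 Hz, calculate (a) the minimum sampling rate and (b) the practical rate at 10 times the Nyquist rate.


By Nyquist theorem, fs_min = 2 * fmax.
fs_min = 2 * 1500 = 3000 Hz
Practical rate = 10 * fs_min = 10 * 3000 = 30000 Hz

fs_min = 3000 Hz, fs_practical = 30000 Hz


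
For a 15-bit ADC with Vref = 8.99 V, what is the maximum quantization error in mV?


The maximum quantization error is +/- LSB/2.
LSB = Vref / 2^n = 8.99 / 32768 = 0.00027435 V
Max error = LSB / 2 = 0.00027435 / 2 = 0.00013718 V
Max error = 0.1372 mV

0.1372 mV


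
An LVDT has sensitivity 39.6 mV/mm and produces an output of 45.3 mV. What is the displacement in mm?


Displacement = Vout / sensitivity.
d = 45.3 / 39.6
d = 1.144 mm

1.144 mm


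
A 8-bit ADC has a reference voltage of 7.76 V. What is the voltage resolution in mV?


The resolution (LSB) of an ADC is Vref / 2^n.
LSB = 7.76 / 2^8
LSB = 7.76 / 256
LSB = 0.0303125 V = 30.3125 mV

30.3125 mV


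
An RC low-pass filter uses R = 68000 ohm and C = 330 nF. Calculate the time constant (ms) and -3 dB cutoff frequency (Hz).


Time constant: tau = R * C.
tau = 68000 * 3.30e-07 = 0.02244 s
tau = 22.44 ms
Cutoff frequency: fc = 1 / (2*pi*R*C).
fc = 1 / (2*pi*0.02244) = 7.09 Hz

tau = 22.44 ms, fc = 7.09 Hz


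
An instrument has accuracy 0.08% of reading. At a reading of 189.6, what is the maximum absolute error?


Absolute error = (accuracy% / 100) * reading.
Error = (0.08 / 100) * 189.6
Error = 0.0008 * 189.6
Error = 0.1517

0.1517


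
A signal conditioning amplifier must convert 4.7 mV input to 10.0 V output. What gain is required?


Gain = Vout / Vin (converting to same units).
G = 10.0 V / 4.7 mV
G = 10000.0 mV / 4.7 mV
G = 2127.66

2127.66


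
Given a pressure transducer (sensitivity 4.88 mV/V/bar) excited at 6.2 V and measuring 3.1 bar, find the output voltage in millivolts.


Output = sensitivity * Vex * P.
Vout = 4.88 * 6.2 * 3.1
Vout = 30.256 * 3.1
Vout = 93.79 mV

93.79 mV


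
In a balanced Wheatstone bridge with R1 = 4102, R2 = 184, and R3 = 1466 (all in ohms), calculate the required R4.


At balance: R1*R4 = R2*R3, so R4 = R2*R3/R1.
R4 = 184 * 1466 / 4102
R4 = 269744 / 4102
R4 = 65.76 ohm

65.76 ohm


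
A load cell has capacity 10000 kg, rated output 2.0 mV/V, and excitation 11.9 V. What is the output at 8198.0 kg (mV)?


Vout = rated_output * Vex * (load / capacity).
Vout = 2.0 * 11.9 * (8198.0 / 10000)
Vout = 2.0 * 11.9 * 0.8198
Vout = 19.511 mV

19.511 mV


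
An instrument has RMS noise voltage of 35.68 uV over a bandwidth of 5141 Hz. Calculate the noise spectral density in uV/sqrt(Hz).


Noise spectral density = Vrms / sqrt(BW).
NSD = 35.68 / sqrt(5141)
NSD = 35.68 / 71.7008
NSD = 0.4976 uV/sqrt(Hz)

0.4976 uV/sqrt(Hz)


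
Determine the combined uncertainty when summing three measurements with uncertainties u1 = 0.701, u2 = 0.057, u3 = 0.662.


For a sum of independent quantities, uc = sqrt(u1^2 + u2^2 + u3^2).
uc = sqrt(0.701^2 + 0.057^2 + 0.662^2)
uc = sqrt(0.491401 + 0.003249 + 0.438244)
uc = 0.9659

0.9659


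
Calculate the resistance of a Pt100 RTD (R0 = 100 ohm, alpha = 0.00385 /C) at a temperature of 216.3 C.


The RTD equation: Rt = R0 * (1 + alpha * T).
Rt = 100 * (1 + 0.00385 * 216.3)
Rt = 100 * (1 + 0.832755)
Rt = 100 * 1.832755
Rt = 183.276 ohm

183.276 ohm


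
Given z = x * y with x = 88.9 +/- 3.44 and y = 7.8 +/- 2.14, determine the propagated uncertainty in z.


For a product z = x*y, the relative uncertainty is:
uz/z = sqrt((ux/x)^2 + (uy/y)^2)
Relative uncertainties: ux/x = 3.44/88.9 = 0.038695
uy/y = 2.14/7.8 = 0.274359
z = 88.9 * 7.8 = 693.4
uz = 693.4 * sqrt(0.038695^2 + 0.274359^2) = 192.129

192.129


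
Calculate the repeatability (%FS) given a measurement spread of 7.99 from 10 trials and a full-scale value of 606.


Repeatability = (spread / full scale) * 100%.
R = (7.99 / 606) * 100
R = 1.318 %FS

1.318 %FS


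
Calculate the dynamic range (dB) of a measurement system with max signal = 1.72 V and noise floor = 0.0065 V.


Dynamic range = 20 * log10(Vmax / Vnoise).
DR = 20 * log10(1.72 / 0.0065)
DR = 20 * log10(264.62)
DR = 48.45 dB

48.45 dB


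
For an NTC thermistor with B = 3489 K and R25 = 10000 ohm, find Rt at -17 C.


NTC thermistor equation: Rt = R25 * exp(B * (1/T - 1/T25)).
T in Kelvin: 256.15 K, T25 = 298.15 K
1/T - 1/T25 = 1/256.15 - 1/298.15 = 0.00054995
B * (1/T - 1/T25) = 3489 * 0.00054995 = 1.9188
Rt = 10000 * exp(1.9188) = 68125.2 ohm

68125.2 ohm


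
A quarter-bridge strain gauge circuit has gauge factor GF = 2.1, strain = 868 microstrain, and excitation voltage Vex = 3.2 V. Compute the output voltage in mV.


Quarter bridge output: Vout = (GF * epsilon * Vex) / 4.
Vout = (2.1 * 868e-6 * 3.2) / 4
Vout = 0.00583296 / 4 V
Vout = 0.00145824 V = 1.4582 mV

1.4582 mV


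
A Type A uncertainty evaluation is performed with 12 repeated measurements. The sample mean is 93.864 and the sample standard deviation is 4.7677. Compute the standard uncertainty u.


The standard uncertainty for Type A evaluation is u = s / sqrt(n).
u = 4.7677 / sqrt(12)
u = 4.7677 / 3.4641
u = 1.3763

1.3763


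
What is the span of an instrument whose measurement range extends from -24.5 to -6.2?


Span = upper range - lower range.
Span = -6.2 - (-24.5)
Span = 18.3

18.3


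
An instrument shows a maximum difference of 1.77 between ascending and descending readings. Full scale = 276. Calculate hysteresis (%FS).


Hysteresis = (max difference / full scale) * 100%.
H = (1.77 / 276) * 100
H = 0.641 %FS

0.641 %FS


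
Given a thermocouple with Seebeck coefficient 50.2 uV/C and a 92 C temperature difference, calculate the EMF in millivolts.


The thermocouple output V = sensitivity * dT.
V = 50.2 uV/C * 92 C
V = 4618.4 uV
V = 4.618 mV

4.618 mV


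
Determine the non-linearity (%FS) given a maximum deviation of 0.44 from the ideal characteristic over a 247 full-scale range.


Linearity error = (max deviation / full scale) * 100%.
Linearity = (0.44 / 247) * 100
Linearity = 0.178 %FS

0.178 %FS


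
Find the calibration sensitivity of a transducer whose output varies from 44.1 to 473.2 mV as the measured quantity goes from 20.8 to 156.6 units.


Sensitivity = (y2 - y1) / (x2 - x1).
S = (473.2 - 44.1) / (156.6 - 20.8)
S = 429.1 / 135.8
S = 3.1598 mV/unit

3.1598 mV/unit


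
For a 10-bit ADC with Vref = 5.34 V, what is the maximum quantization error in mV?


The maximum quantization error is +/- LSB/2.
LSB = Vref / 2^n = 5.34 / 1024 = 0.00521484 V
Max error = LSB / 2 = 0.00521484 / 2 = 0.00260742 V
Max error = 2.6074 mV

2.6074 mV


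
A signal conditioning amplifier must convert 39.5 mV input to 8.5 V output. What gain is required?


Gain = Vout / Vin (converting to same units).
G = 8.5 V / 39.5 mV
G = 8500.0 mV / 39.5 mV
G = 215.19

215.19


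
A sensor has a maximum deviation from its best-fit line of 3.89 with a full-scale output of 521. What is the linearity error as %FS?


Linearity error = (max deviation / full scale) * 100%.
Linearity = (3.89 / 521) * 100
Linearity = 0.747 %FS

0.747 %FS
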